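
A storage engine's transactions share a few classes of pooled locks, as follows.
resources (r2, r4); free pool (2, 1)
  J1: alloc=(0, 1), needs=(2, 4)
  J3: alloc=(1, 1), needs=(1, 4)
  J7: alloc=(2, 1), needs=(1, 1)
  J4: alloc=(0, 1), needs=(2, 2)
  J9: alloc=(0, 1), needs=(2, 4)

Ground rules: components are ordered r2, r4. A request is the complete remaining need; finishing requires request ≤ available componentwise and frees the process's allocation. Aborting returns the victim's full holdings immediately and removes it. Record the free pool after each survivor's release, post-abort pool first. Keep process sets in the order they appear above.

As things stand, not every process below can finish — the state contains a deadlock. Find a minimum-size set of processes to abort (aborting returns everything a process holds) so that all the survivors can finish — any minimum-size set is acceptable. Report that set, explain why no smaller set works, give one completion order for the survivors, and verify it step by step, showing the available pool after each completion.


Abort J3.
Key observation: J9 had no path to completion before; after the abort of J3 ((1, 1) returned), step 3 is where it fits.
Minimality: the empty abort set fails — the state is deadlocked as it stands.
One survivor order: J7, J4, J9, J1. Check, step by step (post-abort pool first):
  pool = (3, 2)
  J7: need (1, 1) fits (3, 2); releases (2, 1), pool now (5, 3)
  J4: need (2, 2) fits (5, 3); releases (0, 1), pool now (5, 4)
  J9: need (2, 4) fits (5, 4); releases (0, 1), pool now (5, 5)
  J1: need (2, 4) fits (5, 5); releases (0, 1), pool now (5, 6)


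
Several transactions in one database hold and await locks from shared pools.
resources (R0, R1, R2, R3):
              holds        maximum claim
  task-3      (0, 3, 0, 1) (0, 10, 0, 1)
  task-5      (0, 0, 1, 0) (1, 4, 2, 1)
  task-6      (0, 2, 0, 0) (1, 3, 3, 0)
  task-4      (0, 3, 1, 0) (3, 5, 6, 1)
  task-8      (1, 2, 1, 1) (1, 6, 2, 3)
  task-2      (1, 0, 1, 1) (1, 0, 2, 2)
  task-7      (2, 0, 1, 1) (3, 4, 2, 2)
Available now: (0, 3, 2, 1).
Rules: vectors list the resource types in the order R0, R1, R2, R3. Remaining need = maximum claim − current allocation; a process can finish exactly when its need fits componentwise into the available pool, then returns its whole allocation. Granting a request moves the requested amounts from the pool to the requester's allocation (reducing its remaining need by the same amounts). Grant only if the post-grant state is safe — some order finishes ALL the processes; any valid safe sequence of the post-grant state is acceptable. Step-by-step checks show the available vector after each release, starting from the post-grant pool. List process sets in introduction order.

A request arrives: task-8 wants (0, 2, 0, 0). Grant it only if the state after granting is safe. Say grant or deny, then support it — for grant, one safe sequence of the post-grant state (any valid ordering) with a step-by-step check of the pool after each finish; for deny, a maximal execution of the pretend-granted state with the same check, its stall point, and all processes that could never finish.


GRANT. The post-grant state is safe; one safe sequence: task-2, task-6, task-8, task-3, task-7, task-4, task-5.
Key observation: (0, 1, 2, 1) free after granting still covers task-2 first, and each release covers the next.
Verifying the post-grant state step by step:
  pool = (0, 1, 2, 1)
  run task-2 (needs (0, 0, 1, 1), free (0, 1, 2, 1)); after release of (1, 0, 1, 1) the pool is (1, 1, 3, 2)
  run task-6 (needs (1, 1, 3, 0), free (1, 1, 3, 2)); after release of (0, 2, 0, 0) the pool is (1, 3, 3, 2)
  run task-8 (needs (0, 2, 1, 2), free (1, 3, 3, 2)); after release of (1, 4, 1, 1) the pool is (2, 7, 4, 3)
  run task-3 (needs (0, 7, 0, 0), free (2, 7, 4, 3)); after release of (0, 3, 0, 1) the pool is (2, 10, 4, 4)
  run task-7 (needs (1, 4, 1, 1), free (2, 10, 4, 4)); after release of (2, 0, 1, 1) the pool is (4, 10, 5, 5)
  run task-4 (needs (3, 2, 5, 1), free (4, 10, 5, 5)); after release of (0, 3, 1, 0) the pool is (4, 13, 6, 5)
  run task-5 (needs (1, 4, 1, 1), free (4, 13, 6, 5)); after release of (0, 0, 1, 0) the pool is (4, 13, 7, 5)


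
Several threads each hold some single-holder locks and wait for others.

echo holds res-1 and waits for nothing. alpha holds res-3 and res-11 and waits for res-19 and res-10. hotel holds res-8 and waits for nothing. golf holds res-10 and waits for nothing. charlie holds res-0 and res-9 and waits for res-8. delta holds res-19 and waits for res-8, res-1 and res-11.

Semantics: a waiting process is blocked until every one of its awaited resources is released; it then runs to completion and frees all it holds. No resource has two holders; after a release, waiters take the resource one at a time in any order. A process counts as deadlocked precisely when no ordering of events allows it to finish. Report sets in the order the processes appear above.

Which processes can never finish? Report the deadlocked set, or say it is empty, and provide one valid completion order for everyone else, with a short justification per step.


Deadlocked: alpha and delta.
Key observation: the wait chain closes on itself along alpha -> delta -> alpha; no other process is dragged down with it.
A valid finishing order for the others: hotel, charlie, echo, golf.
Check, step by step:
  run hotel (it waits on nothing); releases res-8
  charlie: everything it awaited (res-8) is free; runs, freeing res-0 and res-9
  run echo (it waits on nothing); releases res-1
  run golf (it waits on nothing); releases res-10


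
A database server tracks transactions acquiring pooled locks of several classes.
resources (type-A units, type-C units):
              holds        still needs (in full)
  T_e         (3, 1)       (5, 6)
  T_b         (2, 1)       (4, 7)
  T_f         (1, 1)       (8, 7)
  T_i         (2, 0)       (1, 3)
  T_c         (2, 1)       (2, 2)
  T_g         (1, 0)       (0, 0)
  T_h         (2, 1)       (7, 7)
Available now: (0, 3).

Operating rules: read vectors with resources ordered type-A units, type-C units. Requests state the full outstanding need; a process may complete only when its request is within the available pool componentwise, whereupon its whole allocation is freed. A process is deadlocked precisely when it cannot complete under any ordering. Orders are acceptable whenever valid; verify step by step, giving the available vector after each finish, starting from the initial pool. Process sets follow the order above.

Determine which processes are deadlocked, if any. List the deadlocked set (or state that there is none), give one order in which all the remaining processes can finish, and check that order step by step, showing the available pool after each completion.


Deadlocked: T_e, T_b, T_f and T_h.
Key observation: after T_g, T_i, T_c complete, (5, 4) is the best the pool ever gets, yet each leftover process wants more type-C units.
One completion order for the rest: T_g, T_i, T_c. Check, step by step:
  pool = (0, 3)
  T_g needs (0, 0) <= (0, 3) -> finishes; pool += (1, 0) = (1, 3)
  T_i needs (1, 3) <= (1, 3) -> finishes; pool += (2, 0) = (3, 3)
  T_c needs (2, 2) <= (3, 3) -> finishes; pool += (2, 1) = (5, 4)
The stuck group stays short no matter what:
  T_e cannot run: need (5, 6) vs free (5, 4) (insufficient type-C units)
  T_b cannot run: need (4, 7) vs free (5, 4) (insufficient type-C units)
  T_f cannot run: need (8, 7) vs free (5, 4) (insufficient type-A units and type-C units)
  T_h cannot run: need (7, 7) vs free (5, 4) (insufficient type-A units and type-C units)


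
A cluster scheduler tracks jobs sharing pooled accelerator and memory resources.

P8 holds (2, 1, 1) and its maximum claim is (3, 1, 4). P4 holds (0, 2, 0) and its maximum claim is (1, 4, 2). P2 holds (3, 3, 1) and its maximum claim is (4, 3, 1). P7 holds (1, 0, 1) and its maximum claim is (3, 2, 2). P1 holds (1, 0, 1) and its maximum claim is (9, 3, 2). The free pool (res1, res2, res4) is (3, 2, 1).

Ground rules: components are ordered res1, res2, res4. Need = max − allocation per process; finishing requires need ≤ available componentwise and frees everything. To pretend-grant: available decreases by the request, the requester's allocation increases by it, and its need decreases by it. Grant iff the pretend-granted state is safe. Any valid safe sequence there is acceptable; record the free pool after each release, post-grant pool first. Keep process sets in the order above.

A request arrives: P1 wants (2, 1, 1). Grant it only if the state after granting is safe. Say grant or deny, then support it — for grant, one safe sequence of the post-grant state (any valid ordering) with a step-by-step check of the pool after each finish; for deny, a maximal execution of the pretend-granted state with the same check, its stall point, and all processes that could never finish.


DENY — the pretend-granted state is unsafe.
Key observation: after P2, P7, P4 the pool peaks at (5, 6, 2), and each blocked process is short somewhere: P8 on res4; P1 on res1.
Pretend the grant happened; the run P2, P7, P4 goes as far as possible. Step-by-step check:
  pool = (1, 1, 0)
  P2 needs (1, 0, 0) <= (1, 1, 0) -> finishes; pool += (3, 3, 1) = (4, 4, 1)
  P7 needs (2, 2, 1) <= (4, 4, 1) -> finishes; pool += (1, 0, 1) = (5, 4, 2)
  P4 needs (1, 2, 2) <= (5, 4, 2) -> finishes; pool += (0, 2, 0) = (5, 6, 2)
  blocked: P8 wants (1, 0, 3), pool (5, 6, 2) — not enough res4
  blocked: P1 wants (6, 2, 0), pool (5, 6, 2) — not enough res1
Had the request been granted, P8 and P1 could never finish.


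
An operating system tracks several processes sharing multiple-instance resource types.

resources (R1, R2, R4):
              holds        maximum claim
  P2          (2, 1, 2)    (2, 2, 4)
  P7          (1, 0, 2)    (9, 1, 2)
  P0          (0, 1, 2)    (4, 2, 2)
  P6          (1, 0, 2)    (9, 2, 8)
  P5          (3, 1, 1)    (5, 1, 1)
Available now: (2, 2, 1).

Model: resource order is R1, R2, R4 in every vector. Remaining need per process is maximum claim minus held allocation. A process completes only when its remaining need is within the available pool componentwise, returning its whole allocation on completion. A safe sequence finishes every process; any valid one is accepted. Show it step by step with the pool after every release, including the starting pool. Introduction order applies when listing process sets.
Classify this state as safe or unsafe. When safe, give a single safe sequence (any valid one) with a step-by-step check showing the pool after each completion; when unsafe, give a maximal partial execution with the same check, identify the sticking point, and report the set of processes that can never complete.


UNSAFE.
Key observation: after P5, P2, P0 complete, (7, 5, 6) is the best the pool ever gets, yet each leftover process wants more R1.
The run P5, P2, P0 cannot be extended any further. Walking it through:
  pool = (2, 2, 1)
  P5 needs (2, 0, 0) <= (2, 2, 1) -> finishes; pool += (3, 1, 1) = (5, 3, 2)
  P2 needs (0, 1, 2) <= (5, 3, 2) -> finishes; pool += (2, 1, 2) = (7, 4, 4)
  P0 needs (4, 1, 0) <= (7, 4, 4) -> finishes; pool += (0, 1, 2) = (7, 5, 6)
  blocked: P7 wants (8, 1, 0), pool (7, 5, 6) — not enough R1
  blocked: P6 wants (8, 2, 6), pool (7, 5, 6) — not enough R1
Permanently blocked: P7 and P6.


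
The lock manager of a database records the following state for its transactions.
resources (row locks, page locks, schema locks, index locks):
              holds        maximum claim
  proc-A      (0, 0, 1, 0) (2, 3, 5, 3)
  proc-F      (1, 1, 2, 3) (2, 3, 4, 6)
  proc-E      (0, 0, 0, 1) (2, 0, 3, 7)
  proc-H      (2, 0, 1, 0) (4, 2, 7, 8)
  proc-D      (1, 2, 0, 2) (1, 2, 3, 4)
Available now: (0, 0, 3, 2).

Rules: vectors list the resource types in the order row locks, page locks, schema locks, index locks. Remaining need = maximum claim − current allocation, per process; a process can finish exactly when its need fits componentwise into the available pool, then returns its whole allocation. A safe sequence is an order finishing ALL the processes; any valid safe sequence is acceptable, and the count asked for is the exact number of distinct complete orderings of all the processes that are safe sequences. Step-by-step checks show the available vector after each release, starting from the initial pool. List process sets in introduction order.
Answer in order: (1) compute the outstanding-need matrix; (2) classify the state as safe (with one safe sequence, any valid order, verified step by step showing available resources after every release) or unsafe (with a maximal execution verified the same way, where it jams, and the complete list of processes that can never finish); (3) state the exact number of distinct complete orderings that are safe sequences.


(1) Need matrix, components ordered row locks, page locks, schema locks, index locks:
  proc-A: (2, 3, 4, 3)
  proc-F: (1, 2, 2, 3)
  proc-E: (2, 0, 3, 6)
  proc-H: (2, 2, 6, 8)
  proc-D: (0, 0, 3, 2)
(2) SAFE, for example via the order proc-D, proc-F, proc-E, proc-A, proc-H.
Key observation: reading the order forward, proc-D is the first process whose need (0, 0, 3, 2) meets the free pool (0, 0, 3, 2) exactly on a resource it requests.
Verifying each step:
  pool = (0, 0, 3, 2)
  proc-D: need (0, 0, 3, 2) fits (0, 0, 3, 2); releases (1, 2, 0, 2), pool now (1, 2, 3, 4)
  proc-F: need (1, 2, 2, 3) fits (1, 2, 3, 4); releases (1, 1, 2, 3), pool now (2, 3, 5, 7)
  proc-E: need (2, 0, 3, 6) fits (2, 3, 5, 7); releases (0, 0, 0, 1), pool now (2, 3, 5, 8)
  proc-A: need (2, 3, 4, 3) fits (2, 3, 5, 8); releases (0, 0, 1, 0), pool now (2, 3, 6, 8)
  proc-H: need (2, 2, 6, 8) fits (2, 3, 6, 8); releases (2, 0, 1, 0), pool now (4, 3, 7, 8)
(3) Exactly 2 of the possible complete orderings are safe sequences.


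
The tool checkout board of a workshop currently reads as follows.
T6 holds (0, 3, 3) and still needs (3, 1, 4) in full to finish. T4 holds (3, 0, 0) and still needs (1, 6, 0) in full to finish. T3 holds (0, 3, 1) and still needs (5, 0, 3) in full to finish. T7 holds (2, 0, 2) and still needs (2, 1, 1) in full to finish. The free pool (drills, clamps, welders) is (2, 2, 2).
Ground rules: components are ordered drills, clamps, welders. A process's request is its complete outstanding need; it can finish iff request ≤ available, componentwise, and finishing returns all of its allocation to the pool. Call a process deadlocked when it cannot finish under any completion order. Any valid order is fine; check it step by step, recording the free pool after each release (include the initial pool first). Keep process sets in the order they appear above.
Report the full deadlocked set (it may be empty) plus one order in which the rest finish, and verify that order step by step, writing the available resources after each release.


Deadlocked: T4 and T3.
Key observation: after T7, T6 the pool peaks at (4, 5, 7), and each blocked process is short somewhere: T4 on clamps; T3 on drills.
The rest can finish in the order T7, T6. Step-by-step check:
  pool = (2, 2, 2)
  T7: need (2, 1, 1) fits (2, 2, 2); releases (2, 0, 2), pool now (4, 2, 4)
  T6: need (3, 1, 4) fits (4, 2, 4); releases (0, 3, 3), pool now (4, 5, 7)
None of the blocked processes ever fits:
  T4 still needs (1, 6, 0) but only (4, 5, 7) is free — short on clamps
  T3 still needs (5, 0, 3) but only (4, 5, 7) is free — short on drills


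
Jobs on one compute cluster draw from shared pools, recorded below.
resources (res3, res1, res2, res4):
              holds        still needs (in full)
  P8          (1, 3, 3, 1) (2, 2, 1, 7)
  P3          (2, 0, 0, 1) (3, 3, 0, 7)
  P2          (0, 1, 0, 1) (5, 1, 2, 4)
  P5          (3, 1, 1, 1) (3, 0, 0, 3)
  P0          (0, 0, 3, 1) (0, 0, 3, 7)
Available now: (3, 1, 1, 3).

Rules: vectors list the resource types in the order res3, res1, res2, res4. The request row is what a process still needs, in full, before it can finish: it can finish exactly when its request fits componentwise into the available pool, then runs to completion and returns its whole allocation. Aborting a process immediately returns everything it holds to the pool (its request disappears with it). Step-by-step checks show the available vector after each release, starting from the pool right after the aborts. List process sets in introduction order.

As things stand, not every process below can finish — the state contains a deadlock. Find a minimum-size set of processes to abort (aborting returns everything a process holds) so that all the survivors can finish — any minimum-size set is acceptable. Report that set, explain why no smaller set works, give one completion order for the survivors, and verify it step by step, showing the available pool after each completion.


Abort P8 and P0.
Key observation: aborting P8 and P0 returns (1, 3, 6, 2), and P3 — hopeless before — runs at step 3 with the returned capacity in the pool.
Minimality, checking each single-abort alternative: P8 alone leaves P3 blocked (short on res4); P3 alone leaves P8 blocked (short on res4); P2 alone leaves P8 blocked (short on res4); P5 alone leaves P8 blocked (short on res4); P0 alone leaves P8 blocked (short on res4).
One survivor order: P5, P2, P3. Walking it through (post-abort pool first):
  pool = (4, 4, 7, 5)
  P5 needs (3, 0, 0, 3) <= (4, 4, 7, 5) -> finishes; pool += (3, 1, 1, 1) = (7, 5, 8, 6)
  P2 needs (5, 1, 2, 4) <= (7, 5, 8, 6) -> finishes; pool += (0, 1, 0, 1) = (7, 6, 8, 7)
  P3 needs (3, 3, 0, 7) <= (7, 6, 8, 7) -> finishes; pool += (2, 0, 0, 1) = (9, 6, 8, 8)


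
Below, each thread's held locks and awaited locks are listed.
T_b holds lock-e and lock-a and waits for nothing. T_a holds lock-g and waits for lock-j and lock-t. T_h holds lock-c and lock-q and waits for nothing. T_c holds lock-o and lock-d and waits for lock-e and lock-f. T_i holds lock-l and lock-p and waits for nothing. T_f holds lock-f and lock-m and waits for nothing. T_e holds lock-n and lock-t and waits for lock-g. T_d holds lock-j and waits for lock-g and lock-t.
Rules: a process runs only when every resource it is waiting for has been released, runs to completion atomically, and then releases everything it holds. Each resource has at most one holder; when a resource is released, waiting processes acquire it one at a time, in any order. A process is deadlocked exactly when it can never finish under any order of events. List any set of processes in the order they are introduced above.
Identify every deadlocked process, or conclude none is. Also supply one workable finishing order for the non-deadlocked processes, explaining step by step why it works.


The deadlocked set is T_a, T_e and T_d.
Key observation: nobody on the ring T_a -> T_e -> T_a can start until another member finishes, which never happens; T_d is caught in further circular waits.
One completion order for the rest: T_b, T_h, T_f, T_c, T_i.
Step-by-step check:
  T_b waits on nothing -> runs at once and releases lock-e and lock-a
  T_h waits on nothing -> runs at once and releases lock-c and lock-q
  T_f waits on nothing -> runs at once and releases lock-f and lock-m
  run T_c (all its waits — lock-e and lock-f — are resolved); releases lock-o and lock-d
  T_i waits on nothing -> runs at once and releases lock-l and lock-p


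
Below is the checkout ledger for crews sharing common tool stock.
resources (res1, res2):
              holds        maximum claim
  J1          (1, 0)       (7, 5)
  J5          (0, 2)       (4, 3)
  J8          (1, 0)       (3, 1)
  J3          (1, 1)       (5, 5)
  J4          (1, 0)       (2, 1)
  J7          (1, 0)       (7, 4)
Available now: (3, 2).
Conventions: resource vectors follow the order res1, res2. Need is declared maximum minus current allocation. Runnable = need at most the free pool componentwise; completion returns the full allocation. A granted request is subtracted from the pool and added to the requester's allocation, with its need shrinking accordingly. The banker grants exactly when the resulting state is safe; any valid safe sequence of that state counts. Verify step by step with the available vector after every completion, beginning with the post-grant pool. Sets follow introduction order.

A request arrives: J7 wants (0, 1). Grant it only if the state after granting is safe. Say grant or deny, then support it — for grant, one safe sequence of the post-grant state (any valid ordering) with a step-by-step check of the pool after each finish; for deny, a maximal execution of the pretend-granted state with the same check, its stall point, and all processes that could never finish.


DENY — the pretend-granted state is unsafe.
Key observation: after J4, J8, J5 the pool peaks at (5, 3), and each blocked process is short somewhere: J1 on res1, res2; J3 on res2; J7 on res1.
On the post-grant state, J4, J8, J5 is a maximal run — nothing extends it. Check, step by step:
  pool = (3, 1)
  J4 needs (1, 1) <= (3, 1) -> finishes; pool += (1, 0) = (4, 1)
  J8 needs (2, 1) <= (4, 1) -> finishes; pool += (1, 0) = (5, 1)
  J5 needs (4, 1) <= (5, 1) -> finishes; pool += (0, 2) = (5, 3)
  J1 still needs (6, 5) but only (5, 3) is free — short on res1 and res2
  J3 still needs (4, 4) but only (5, 3) is free — short on res2
  J7 still needs (6, 3) but only (5, 3) is free — short on res1
Post-grant, the permanently blocked set is J1, J3 and J7.


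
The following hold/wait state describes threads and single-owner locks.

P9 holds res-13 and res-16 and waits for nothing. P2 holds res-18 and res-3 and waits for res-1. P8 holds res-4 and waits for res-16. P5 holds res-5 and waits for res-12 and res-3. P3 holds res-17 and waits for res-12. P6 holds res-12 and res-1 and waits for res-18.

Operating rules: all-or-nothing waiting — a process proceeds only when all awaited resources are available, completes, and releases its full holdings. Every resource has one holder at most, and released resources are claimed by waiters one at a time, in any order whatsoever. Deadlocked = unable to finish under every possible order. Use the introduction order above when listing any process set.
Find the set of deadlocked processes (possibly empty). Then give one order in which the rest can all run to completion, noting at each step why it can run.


The deadlocked set is P2, P5, P3 and P6.
Key observation: the waits loop around P2 -> P6 -> P2 with no way out; P5 and P3 wait into the deadlock from upstream.
A valid finishing order for the others: P9, P8.
Verifying each step:
  P9: no waits; runs immediately, freeing res-13 and res-16
  run P8 (all its waits — res-16 — are resolved); releases res-4


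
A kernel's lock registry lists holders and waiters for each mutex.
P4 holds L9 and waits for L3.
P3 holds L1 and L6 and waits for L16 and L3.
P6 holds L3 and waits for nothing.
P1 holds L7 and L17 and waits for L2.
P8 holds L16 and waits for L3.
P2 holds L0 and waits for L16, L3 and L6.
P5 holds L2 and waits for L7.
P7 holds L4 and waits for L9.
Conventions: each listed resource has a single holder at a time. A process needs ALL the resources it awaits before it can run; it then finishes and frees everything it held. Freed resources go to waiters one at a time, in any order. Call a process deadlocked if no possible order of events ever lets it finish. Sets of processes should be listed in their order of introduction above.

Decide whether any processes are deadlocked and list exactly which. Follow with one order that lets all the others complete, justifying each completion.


Deadlocked: P1 and P5.
Key observation: the waits loop around P1 -> P5 -> P1 with no way out; no other process is dragged down with it.
The rest can finish in the order P6, P8, P3, P4, P7, P2.
Check, step by step:
  run P6 (it waits on nothing); releases L3
  P8 waits on L3 — all released -> runs and releases L16
  P3 waits on L16 and L3 — all released -> runs and releases L1 and L6
  P4 waits on L3 — all released -> runs and releases L9
  P7 waits on L9 — all released -> runs and releases L4
  P2 waits on L16, L3 and L6 — all released -> runs and releases L0


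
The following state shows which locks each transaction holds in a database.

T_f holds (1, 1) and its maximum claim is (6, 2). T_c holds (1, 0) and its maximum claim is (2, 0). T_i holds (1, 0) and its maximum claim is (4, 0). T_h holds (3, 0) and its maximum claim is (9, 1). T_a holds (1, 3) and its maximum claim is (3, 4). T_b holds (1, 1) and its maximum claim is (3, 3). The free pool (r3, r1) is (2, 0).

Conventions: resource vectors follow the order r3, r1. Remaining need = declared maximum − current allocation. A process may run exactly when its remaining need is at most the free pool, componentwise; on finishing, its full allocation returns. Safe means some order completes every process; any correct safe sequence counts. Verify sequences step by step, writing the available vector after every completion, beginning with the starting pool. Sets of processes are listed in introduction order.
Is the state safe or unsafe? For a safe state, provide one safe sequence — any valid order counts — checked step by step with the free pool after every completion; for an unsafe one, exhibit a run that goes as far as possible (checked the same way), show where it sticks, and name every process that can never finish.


UNSAFE — no complete ordering exists.
Key observation: the wall is r1: completing T_c, T_i brings the pool only to (4, 0), and all the rest need more.
The run T_c, T_i cannot be extended any further. Check, step by step:
  pool = (2, 0)
  T_c needs (1, 0) <= (2, 0) -> finishes; pool += (1, 0) = (3, 0)
  T_i needs (3, 0) <= (3, 0) -> finishes; pool += (1, 0) = (4, 0)
  T_f still needs (5, 1) but only (4, 0) is free — short on r3 and r1
  T_h still needs (6, 1) but only (4, 0) is free — short on r3 and r1
  T_a still needs (2, 1) but only (4, 0) is free — short on r1
  T_b still needs (2, 2) but only (4, 0) is free — short on r1
Never able to finish: T_f, T_h, T_a and T_b.


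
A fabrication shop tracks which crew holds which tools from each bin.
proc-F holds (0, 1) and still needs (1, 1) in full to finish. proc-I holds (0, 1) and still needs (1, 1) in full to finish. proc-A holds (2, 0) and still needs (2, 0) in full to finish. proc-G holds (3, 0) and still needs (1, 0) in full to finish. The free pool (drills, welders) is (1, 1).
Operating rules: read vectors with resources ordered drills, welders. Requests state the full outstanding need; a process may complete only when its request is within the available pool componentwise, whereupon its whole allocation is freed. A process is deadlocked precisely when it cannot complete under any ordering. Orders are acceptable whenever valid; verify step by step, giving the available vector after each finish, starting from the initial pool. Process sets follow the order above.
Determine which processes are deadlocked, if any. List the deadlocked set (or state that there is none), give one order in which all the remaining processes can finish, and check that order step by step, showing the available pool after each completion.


The deadlocked set is empty.
Key observation: the pool covers proc-F at once, and every later process fits after earlier releases.
The rest can finish in the order proc-F, proc-I, proc-G, proc-A. Check, step by step:
  pool = (1, 1)
  run proc-F (needs (1, 1), free (1, 1)); after release of (0, 1) the pool is (1, 2)
  run proc-I (needs (1, 1), free (1, 2)); after release of (0, 1) the pool is (1, 3)
  run proc-G (needs (1, 0), free (1, 3)); after release of (3, 0) the pool is (4, 3)
  run proc-A (needs (2, 0), free (4, 3)); after release of (2, 0) the pool is (6, 3)


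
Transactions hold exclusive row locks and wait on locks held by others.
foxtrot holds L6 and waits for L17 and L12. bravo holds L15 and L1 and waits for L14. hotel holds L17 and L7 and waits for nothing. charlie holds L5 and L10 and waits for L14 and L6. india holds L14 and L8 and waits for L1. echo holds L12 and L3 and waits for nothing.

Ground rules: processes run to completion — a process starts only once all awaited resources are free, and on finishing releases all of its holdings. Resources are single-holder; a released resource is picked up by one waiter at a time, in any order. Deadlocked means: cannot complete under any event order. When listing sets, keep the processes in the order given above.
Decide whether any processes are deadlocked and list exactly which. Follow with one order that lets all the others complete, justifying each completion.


Deadlocked set: bravo, charlie and india.
Key observation: the cycle bravo -> india -> bravo can never break — each member waits on the next; charlie waits into the deadlock from upstream.
A valid finishing order for the others: echo, hotel, foxtrot.
Check, step by step:
  echo waits on nothing -> runs at once and releases L12 and L3
  hotel waits on nothing -> runs at once and releases L17 and L7
  run foxtrot (all its waits — L17 and L12 — are resolved); releases L6


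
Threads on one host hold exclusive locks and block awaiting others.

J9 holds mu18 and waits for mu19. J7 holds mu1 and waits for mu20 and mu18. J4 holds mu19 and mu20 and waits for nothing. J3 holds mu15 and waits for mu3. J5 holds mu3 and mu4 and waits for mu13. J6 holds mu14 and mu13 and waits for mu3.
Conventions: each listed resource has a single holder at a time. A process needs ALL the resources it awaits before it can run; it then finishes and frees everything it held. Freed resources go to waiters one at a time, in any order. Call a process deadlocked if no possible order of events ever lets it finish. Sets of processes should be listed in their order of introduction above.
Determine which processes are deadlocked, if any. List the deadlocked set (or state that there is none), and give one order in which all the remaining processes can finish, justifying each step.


Deadlocked: J3, J5 and J6.
Key observation: along J5 -> J6 -> J5, each member waits on what the next one holds — a deadlock; J3 waits into the deadlock from upstream.
A valid finishing order for the others: J4, J9, J7.
Step-by-step check:
  J4 waits on nothing -> runs at once and releases mu19 and mu20
  J9 waits on mu19 — all released -> runs and releases mu18
  J7 waits on mu20 and mu18 — all released -> runs and releases mu1


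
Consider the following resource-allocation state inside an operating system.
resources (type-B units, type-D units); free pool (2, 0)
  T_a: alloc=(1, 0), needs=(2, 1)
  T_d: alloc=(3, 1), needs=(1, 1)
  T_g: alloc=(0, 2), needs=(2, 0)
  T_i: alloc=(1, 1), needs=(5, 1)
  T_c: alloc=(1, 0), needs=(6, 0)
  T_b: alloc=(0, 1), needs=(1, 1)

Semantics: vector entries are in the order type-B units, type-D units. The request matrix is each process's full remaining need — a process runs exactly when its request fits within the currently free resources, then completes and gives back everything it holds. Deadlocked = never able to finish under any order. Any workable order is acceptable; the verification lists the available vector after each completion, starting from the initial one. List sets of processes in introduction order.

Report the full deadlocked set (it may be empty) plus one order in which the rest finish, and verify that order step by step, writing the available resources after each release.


The deadlocked set is empty.
Key observation: T_g fits the free pool immediately, and its release cascades until everyone finishes.
A valid finishing order for the others: T_g, T_d, T_a, T_i, T_b, T_c. Step-by-step check:
  pool = (2, 0)
  T_g: need (2, 0) fits (2, 0); releases (0, 2), pool now (2, 2)
  T_d: need (1, 1) fits (2, 2); releases (3, 1), pool now (5, 3)
  T_a: need (2, 1) fits (5, 3); releases (1, 0), pool now (6, 3)
  T_i: need (5, 1) fits (6, 3); releases (1, 1), pool now (7, 4)
  T_b: need (1, 1) fits (7, 4); releases (0, 1), pool now (7, 5)
  T_c: need (6, 0) fits (7, 5); releases (1, 0), pool now (8, 5)


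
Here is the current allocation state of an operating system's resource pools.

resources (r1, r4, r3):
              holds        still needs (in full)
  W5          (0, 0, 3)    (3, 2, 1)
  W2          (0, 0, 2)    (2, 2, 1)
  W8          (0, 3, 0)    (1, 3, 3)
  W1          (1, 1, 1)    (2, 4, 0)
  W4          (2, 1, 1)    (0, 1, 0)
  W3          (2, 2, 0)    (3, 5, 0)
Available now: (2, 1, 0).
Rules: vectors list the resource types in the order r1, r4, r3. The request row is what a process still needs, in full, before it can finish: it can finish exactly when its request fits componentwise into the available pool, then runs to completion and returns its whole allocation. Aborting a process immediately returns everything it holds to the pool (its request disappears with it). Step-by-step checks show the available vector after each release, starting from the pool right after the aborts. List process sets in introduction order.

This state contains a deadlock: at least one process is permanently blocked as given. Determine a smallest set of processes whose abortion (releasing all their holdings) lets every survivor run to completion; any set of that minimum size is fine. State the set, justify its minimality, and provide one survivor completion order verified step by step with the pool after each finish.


Abort W8.
Key observation: the returned (0, 3, 0) from W8 is what brings W1 — unrunnable before, under any order — into play at step 1.
Minimality: the empty abort set fails — the state is deadlocked as it stands.
The survivors complete as W1, W5, W3, W4, W2. Verifying each step (starting from the post-abort pool):
  pool = (2, 4, 0)
  W1: need (2, 4, 0) fits (2, 4, 0); releases (1, 1, 1), pool now (3, 5, 1)
  W5: need (3, 2, 1) fits (3, 5, 1); releases (0, 0, 3), pool now (3, 5, 4)
  W3: need (3, 5, 0) fits (3, 5, 4); releases (2, 2, 0), pool now (5, 7, 4)
  W4: need (0, 1, 0) fits (5, 7, 4); releases (2, 1, 1), pool now (7, 8, 5)
  W2: need (2, 2, 1) fits (7, 8, 5); releases (0, 0, 2), pool now (7, 8, 7)


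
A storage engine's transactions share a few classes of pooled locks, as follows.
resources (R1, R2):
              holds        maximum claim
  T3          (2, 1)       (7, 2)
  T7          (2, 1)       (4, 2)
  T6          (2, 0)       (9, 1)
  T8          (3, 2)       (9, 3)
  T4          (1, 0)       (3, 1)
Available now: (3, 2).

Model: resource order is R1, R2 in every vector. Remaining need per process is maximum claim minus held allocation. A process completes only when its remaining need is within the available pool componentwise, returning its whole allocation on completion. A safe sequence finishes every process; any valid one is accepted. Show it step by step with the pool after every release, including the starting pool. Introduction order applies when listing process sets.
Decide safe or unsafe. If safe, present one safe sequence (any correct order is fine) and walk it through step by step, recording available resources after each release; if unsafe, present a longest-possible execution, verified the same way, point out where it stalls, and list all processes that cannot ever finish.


The state is SAFE; one workable sequence: T7, T3, T6, T8, T4.
Key observation: T3 marks the first exact bind of the order: its need (5, 1) fits the free (5, 3) with zero slack on a requested resource.
Check, step by step:
  pool = (3, 2)
  T7 needs (2, 1) <= (3, 2) -> finishes; pool += (2, 1) = (5, 3)
  T3 needs (5, 1) <= (5, 3) -> finishes; pool += (2, 1) = (7, 4)
  T6 needs (7, 1) <= (7, 4) -> finishes; pool += (2, 0) = (9, 4)
  T8 needs (6, 1) <= (9, 4) -> finishes; pool += (3, 2) = (12, 6)
  T4 needs (2, 1) <= (12, 6) -> finishes; pool += (1, 0) = (13, 6)


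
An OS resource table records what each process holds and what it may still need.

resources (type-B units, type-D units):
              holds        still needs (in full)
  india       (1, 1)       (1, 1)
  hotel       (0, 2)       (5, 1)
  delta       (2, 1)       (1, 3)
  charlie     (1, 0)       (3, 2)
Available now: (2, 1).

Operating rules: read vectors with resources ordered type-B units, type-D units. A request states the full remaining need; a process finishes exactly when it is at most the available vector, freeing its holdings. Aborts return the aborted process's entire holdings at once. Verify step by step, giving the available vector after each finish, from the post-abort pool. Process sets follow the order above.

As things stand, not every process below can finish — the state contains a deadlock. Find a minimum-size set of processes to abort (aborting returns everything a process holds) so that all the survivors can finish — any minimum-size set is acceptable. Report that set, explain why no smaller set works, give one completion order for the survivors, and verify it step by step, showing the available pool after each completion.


The answer: abort hotel.
Key observation: no ordering could ever have run delta before the abort of hotel; with (0, 2) back in the pool it fits at step 2.
Why nothing smaller works: aborting no one leaves the state deadlocked as given.
The survivors complete as india, delta, charlie. Verifying each step (starting from the post-abort pool):
  pool = (2, 3)
  india: need (1, 1) fits (2, 3); releases (1, 1), pool now (3, 4)
  delta: need (1, 3) fits (3, 4); releases (2, 1), pool now (5, 5)
  charlie: need (3, 2) fits (5, 5); releases (1, 0), pool now (6, 5)


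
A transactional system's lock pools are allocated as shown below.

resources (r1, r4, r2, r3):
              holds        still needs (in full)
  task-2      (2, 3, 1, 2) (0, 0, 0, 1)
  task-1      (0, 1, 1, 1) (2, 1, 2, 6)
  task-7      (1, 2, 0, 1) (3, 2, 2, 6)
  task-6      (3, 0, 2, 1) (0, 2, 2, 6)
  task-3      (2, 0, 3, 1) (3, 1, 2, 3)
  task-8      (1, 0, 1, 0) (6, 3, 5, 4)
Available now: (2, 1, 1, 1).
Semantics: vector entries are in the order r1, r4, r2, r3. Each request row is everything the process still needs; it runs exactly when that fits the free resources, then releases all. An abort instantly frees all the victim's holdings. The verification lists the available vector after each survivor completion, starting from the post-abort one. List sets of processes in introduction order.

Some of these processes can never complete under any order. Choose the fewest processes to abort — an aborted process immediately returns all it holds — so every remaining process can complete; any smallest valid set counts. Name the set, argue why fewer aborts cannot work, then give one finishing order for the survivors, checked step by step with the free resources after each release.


Abort task-7 and task-6.
Key observation: task-1 was stuck for good until task-7 and task-6 gave back (4, 2, 2, 2); in the order shown it finishes at step 4.
Minimality, checking each single-abort alternative: task-2 alone leaves task-1 blocked (short on r3); task-1 alone leaves task-7 blocked (short on r3); task-7 alone leaves task-1 blocked (short on r3); task-6 alone leaves task-1 blocked (short on r3); task-3 alone leaves task-1 blocked (short on r3); task-8 alone leaves task-1 blocked (short on r3).
Survivors finish in the order: task-2, task-3, task-8, task-1. Check, step by step (pool after the aborts first):
  pool = (6, 3, 3, 3)
  task-2 needs (0, 0, 0, 1) <= (6, 3, 3, 3) -> finishes; pool += (2, 3, 1, 2) = (8, 6, 4, 5)
  task-3 needs (3, 1, 2, 3) <= (8, 6, 4, 5) -> finishes; pool += (2, 0, 3, 1) = (10, 6, 7, 6)
  task-8 needs (6, 3, 5, 4) <= (10, 6, 7, 6) -> finishes; pool += (1, 0, 1, 0) = (11, 6, 8, 6)
  task-1 needs (2, 1, 2, 6) <= (11, 6, 8, 6) -> finishes; pool += (0, 1, 1, 1) = (11, 7, 9, 7)


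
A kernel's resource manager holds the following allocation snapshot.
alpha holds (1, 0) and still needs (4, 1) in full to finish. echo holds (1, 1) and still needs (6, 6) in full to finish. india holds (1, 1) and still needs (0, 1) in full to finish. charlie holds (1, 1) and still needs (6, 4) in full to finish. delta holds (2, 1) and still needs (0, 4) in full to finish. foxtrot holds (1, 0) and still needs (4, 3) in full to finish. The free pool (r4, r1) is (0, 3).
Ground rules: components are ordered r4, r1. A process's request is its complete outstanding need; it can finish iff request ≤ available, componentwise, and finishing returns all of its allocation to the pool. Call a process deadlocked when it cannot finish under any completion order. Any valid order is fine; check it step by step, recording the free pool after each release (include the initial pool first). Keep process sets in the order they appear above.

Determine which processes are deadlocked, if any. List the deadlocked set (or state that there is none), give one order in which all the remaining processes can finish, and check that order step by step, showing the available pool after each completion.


The deadlocked set is alpha, echo, charlie and foxtrot.
Key observation: india, delta can finish, but then (3, 5) is all there is, and the blocked group's r4 demands exceed it.
One completion order for the rest: india, delta. Step-by-step check:
  pool = (0, 3)
  india: need (0, 1) fits (0, 3); releases (1, 1), pool now (1, 4)
  delta: need (0, 4) fits (1, 4); releases (2, 1), pool now (3, 5)
None of the blocked processes ever fits:
  alpha cannot run: need (4, 1) vs free (3, 5) (insufficient r4)
  echo cannot run: need (6, 6) vs free (3, 5) (insufficient r4 and r1)
  charlie cannot run: need (6, 4) vs free (3, 5) (insufficient r4)
  foxtrot cannot run: need (4, 3) vs free (3, 5) (insufficient r4)
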